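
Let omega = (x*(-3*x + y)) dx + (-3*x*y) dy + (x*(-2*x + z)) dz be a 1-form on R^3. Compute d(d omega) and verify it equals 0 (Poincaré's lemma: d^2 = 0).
d(d omega) = 0

Step 1: d omega = sum_{i<j} (∂f_j/∂x_i - ∂f_i/∂x_j) dx_i ∧ dx_j:
  coeff of dx ∧ dy: -x - 3*y
  coeff of dx ∧ dz: -4*x + z
  coeff of dy ∧ dz: 0
Step 2: Apply d again to each 2-form coefficient. The only possible 3-form in R^3 is dx ∧ dy ∧ dz, with coefficient
  ∂(coeff of dy∧dz)/∂x - ∂(coeff of dx∧dz)/∂y + ∂(coeff of dx∧dy)/∂z
  = ∂/∂x (0) - ∂/∂y (-4*x + z) + ∂/∂z (-x - 3*y).
Each of these terms simplifies to sums of mixed partials that cancel in pairs. The result is 0 (by equality of mixed partials for smooth functions — Schwarz / Clairaut).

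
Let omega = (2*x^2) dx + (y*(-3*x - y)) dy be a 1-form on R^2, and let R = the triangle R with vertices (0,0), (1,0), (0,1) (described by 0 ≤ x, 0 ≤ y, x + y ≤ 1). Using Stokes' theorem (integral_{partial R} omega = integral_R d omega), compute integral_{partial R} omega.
integral_(partial R) omega = -1/2

Stokes: integral_partial_R omega = integral_R d omega with d omega = (∂Q/∂x - ∂P/∂y) dx ∧ dy.
  ∂Q/∂x = -3*y
  ∂P/∂y = 0
  integrand = ∂Q/∂x - ∂P/∂y = -3*y.
Integrating over R: integral_0^1 integral_0^{1-x} (-3*y) dy dx = -1/2.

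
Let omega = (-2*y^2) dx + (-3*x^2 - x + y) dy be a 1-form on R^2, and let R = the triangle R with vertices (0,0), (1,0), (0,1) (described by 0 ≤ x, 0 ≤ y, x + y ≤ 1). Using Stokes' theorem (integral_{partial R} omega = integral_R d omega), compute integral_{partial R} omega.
integral_(partial R) omega = -5/6

Stokes: integral_partial_R omega = integral_R d omega with d omega = (∂Q/∂x - ∂P/∂y) dx ∧ dy.
  ∂Q/∂x = -6*x - 1
  ∂P/∂y = -4*y
  integrand = ∂Q/∂x - ∂P/∂y = -6*x + 4*y - 1.
Integrating over R: integral_0^1 integral_0^{1-x} (-6*x + 4*y - 1) dy dx = -5/6.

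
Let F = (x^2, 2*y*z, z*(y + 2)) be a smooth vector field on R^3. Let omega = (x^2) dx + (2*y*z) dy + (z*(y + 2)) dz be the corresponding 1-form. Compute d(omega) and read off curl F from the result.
d(omega) = (-2*y + z) dy ∧ dz + (0) dz ∧ dx + (0) dx ∧ dy; curl F = (-2*y + z, 0, 0)

d omega = sum_{i<j} (∂f_j/∂x_i - ∂f_i/∂x_j) dx_i ∧ dx_j. Under the identification (dy ∧ dz, dz ∧ dx, dx ∧ dy) ↔ (e_x, e_y, e_z), the coefficients are exactly the components of curl F. Compute:
  ∂R/∂y - ∂Q/∂z = (z) - (2*y) = -2*y + z
  ∂P/∂z - ∂R/∂x = (0) - (0) = 0
  ∂Q/∂x - ∂P/∂y = (0) - (0) = 0.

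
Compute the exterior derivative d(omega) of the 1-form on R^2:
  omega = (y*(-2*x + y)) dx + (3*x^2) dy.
d(omega) = (8*x - 2*y) dx ∧ dy

For a 1-form omega = sum_i f_i dx_i, the exterior derivative is
  d(omega) = sum_{i < j} (∂f_j/∂x_i - ∂f_i/∂x_j) dx_i ∧ dx_j.
  coefficient of dx ∧ dy: ∂f_2/∂x - ∂f_1/∂y = ∂(3*x^2)/∂x - ∂(y*(-2*x + y))/∂y = 8*x - 2*y
Assembling: d(omega) = (8*x - 2*y) dx ∧ dy.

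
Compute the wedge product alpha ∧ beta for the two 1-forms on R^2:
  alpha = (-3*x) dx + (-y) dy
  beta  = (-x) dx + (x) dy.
alpha ∧ beta = (-x*(3*x + y)) dx ∧ dy

Distribute the wedge, using dx_i ∧ dx_j = -dx_j ∧ dx_i and dx_i ∧ dx_i = 0. For each pair (i, j) with i < j, the coefficient of dx_i ∧ dx_j in alpha ∧ beta is (alpha_i * beta_j - alpha_j * beta_i). Collecting: alpha ∧ beta = (-x*(3*x + y)) dx ∧ dy.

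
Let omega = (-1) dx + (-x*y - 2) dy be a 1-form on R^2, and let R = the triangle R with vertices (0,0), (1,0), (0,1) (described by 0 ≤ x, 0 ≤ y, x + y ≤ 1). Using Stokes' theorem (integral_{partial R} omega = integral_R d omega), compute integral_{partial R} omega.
integral_(partial R) omega = -1/6

Stokes: integral_partial_R omega = integral_R d omega with d omega = (∂Q/∂x - ∂P/∂y) dx ∧ dy.
  ∂Q/∂x = -y
  ∂P/∂y = 0
  integrand = ∂Q/∂x - ∂P/∂y = -y.
Integrating over R: integral_0^1 integral_0^{1-x} (-y) dy dx = -1/6.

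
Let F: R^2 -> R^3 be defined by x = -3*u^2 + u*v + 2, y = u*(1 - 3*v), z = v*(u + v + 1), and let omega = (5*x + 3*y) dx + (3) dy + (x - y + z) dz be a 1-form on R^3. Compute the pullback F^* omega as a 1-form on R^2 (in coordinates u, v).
F^* omega = (90*u^3 + 6*u^2*v - 18*u^2 + u*v^2 + 2*u*v - 60*u + v^3 + v^2 + 3*v + 3) du + (-18*u^3 - 5*u^2*v - u^2 + 11*u*v^2 + 4*u*v + 2*u + 2*v^3 + 3*v^2 + 5*v + 2) dv

Using F^*(f dg) = (f ∘ F) d(g ∘ F), substitute each coordinate x_i by F_i(u, v) in f_i, and replace dx_i by d F_i = (∂F_i/∂u) du + (∂F_i/∂v) dv.
  For the x component: f_1(F) = -15*u^2 - 4*u*v + 3*u + 10; d F_1 = (-6*u + v) du + (u) dv
  For the y component: f_2(F) = 3; d F_2 = (1 - 3*v) du + (-3*u) dv
  For the z component: f_3(F) = -3*u^2 + 5*u*v - u + v^2 + v + 2; d F_3 = (v) du + (u + 2*v + 1) dv
Combining and collecting du, dv coefficients:
  coeff of du: 90*u^3 + 6*u^2*v - 18*u^2 + u*v^2 + 2*u*v - 60*u + v^3 + v^2 + 3*v + 3
  coeff of dv: -18*u^3 - 5*u^2*v - u^2 + 11*u*v^2 + 4*u*v + 2*u + 2*v^3 + 3*v^2 + 5*v + 2
F^* omega = (90*u^3 + 6*u^2*v - 18*u^2 + u*v^2 + 2*u*v - 60*u + v^3 + v^2 + 3*v + 3) du + (-18*u^3 - 5*u^2*v - u^2 + 11*u*v^2 + 4*u*v + 2*u + 2*v^3 + 3*v^2 + 5*v + 2) dv.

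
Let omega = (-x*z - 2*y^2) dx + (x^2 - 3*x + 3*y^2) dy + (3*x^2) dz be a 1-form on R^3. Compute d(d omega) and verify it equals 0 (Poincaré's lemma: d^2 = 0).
d(d omega) = 0

Step 1: d omega = sum_{i<j} (∂f_j/∂x_i - ∂f_i/∂x_j) dx_i ∧ dx_j:
  coeff of dx ∧ dy: 2*x + 4*y - 3
  coeff of dx ∧ dz: 7*x
  coeff of dy ∧ dz: 0
Step 2: Apply d again to each 2-form coefficient. The only possible 3-form in R^3 is dx ∧ dy ∧ dz, with coefficient
  ∂(coeff of dy∧dz)/∂x - ∂(coeff of dx∧dz)/∂y + ∂(coeff of dx∧dy)/∂z
  = ∂/∂x (0) - ∂/∂y (7*x) + ∂/∂z (2*x + 4*y - 3).
Each of these terms simplifies to sums of mixed partials that cancel in pairs. The result is 0 (by equality of mixed partials for smooth functions — Schwarz / Clairaut).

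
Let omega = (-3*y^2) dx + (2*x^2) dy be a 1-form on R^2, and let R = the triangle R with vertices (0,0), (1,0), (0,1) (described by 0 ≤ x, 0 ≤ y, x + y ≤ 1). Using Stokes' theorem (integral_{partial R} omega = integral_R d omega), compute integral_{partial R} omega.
integral_(partial R) omega = 5/3

Stokes: integral_partial_R omega = integral_R d omega with d omega = (∂Q/∂x - ∂P/∂y) dx ∧ dy.
  ∂Q/∂x = 4*x
  ∂P/∂y = -6*y
  integrand = ∂Q/∂x - ∂P/∂y = 4*x + 6*y.
Integrating over R: integral_0^1 integral_0^{1-x} (4*x + 6*y) dy dx = 5/3.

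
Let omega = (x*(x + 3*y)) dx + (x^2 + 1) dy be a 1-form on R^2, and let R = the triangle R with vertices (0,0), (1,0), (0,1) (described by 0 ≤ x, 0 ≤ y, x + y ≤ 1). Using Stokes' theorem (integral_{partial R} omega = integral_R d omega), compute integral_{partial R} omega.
integral_(partial R) omega = -1/6

Stokes: integral_partial_R omega = integral_R d omega with d omega = (∂Q/∂x - ∂P/∂y) dx ∧ dy.
  ∂Q/∂x = 2*x
  ∂P/∂y = 3*x
  integrand = ∂Q/∂x - ∂P/∂y = -x.
Integrating over R: integral_0^1 integral_0^{1-x} (-x) dy dx = -1/6.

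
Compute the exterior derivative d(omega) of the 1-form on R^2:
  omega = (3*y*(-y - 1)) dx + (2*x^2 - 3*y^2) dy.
d(omega) = (4*x + 6*y + 3) dx ∧ dy

For a 1-form omega = sum_i f_i dx_i, the exterior derivative is
  d(omega) = sum_{i < j} (∂f_j/∂x_i - ∂f_i/∂x_j) dx_i ∧ dx_j.
  coefficient of dx ∧ dy: ∂f_2/∂x - ∂f_1/∂y = ∂(2*x^2 - 3*y^2)/∂x - ∂(3*y*(-y - 1))/∂y = 4*x + 6*y + 3
Assembling: d(omega) = (4*x + 6*y + 3) dx ∧ dy.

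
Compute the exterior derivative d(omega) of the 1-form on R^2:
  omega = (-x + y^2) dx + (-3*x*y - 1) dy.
d(omega) = (-5*y) dx ∧ dy

For a 1-form omega = sum_i f_i dx_i, the exterior derivative is
  d(omega) = sum_{i < j} (∂f_j/∂x_i - ∂f_i/∂x_j) dx_i ∧ dx_j.
  coefficient of dx ∧ dy: ∂f_2/∂x - ∂f_1/∂y = ∂(-3*x*y - 1)/∂x - ∂(-x + y^2)/∂y = -5*y
Assembling: d(omega) = (-5*y) dx ∧ dy.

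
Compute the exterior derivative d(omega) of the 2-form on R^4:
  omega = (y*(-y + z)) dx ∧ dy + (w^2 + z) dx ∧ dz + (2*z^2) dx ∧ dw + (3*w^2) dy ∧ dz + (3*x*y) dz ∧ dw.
d(omega) = (y) dx ∧ dy ∧ dz + (2*w + 3*y - 4*z) dx ∧ dz ∧ dw + (6*w + 3*x) dy ∧ dz ∧ dw

For a 2-form omega = sum_{i<j} g_{ij} dx_i ∧ dx_j, the exterior derivative is
  d(omega) = sum_{i<j} d(g_{ij}) ∧ dx_i ∧ dx_j = sum_{i<j, k} (∂g_{ij}/∂x_k) dx_k ∧ dx_i ∧ dx_j.
Expand each term, using dx_k ∧ dx_i ∧ dx_j = sgn(permutation) dx_{(a)} ∧ dx_{(b)} ∧ dx_{(c)} with (a < b < c) sorted:
  d(y*(-y + z)) includes (∂/∂z)(y*(-y + z)) dz = (y) dz, which multiplied by dx ∧ dy gives (y) dx ∧ dy ∧ dz
  d(w^2 + z) includes (∂/∂w)(w^2 + z) dw = (2*w) dw, which multiplied by dx ∧ dz gives (2*w) dx ∧ dz ∧ dw
  d(2*z^2) includes (∂/∂z)(2*z^2) dz = (4*z) dz, which multiplied by dx ∧ dw gives (-4*z) dx ∧ dz ∧ dw
  d(3*w^2) includes (∂/∂w)(3*w^2) dw = (6*w) dw, which multiplied by dy ∧ dz gives (6*w) dy ∧ dz ∧ dw
  d(3*x*y) includes (∂/∂x)(3*x*y) dx = (3*y) dx, which multiplied by dz ∧ dw gives (3*y) dx ∧ dz ∧ dw
  d(3*x*y) includes (∂/∂y)(3*x*y) dy = (3*x) dy, which multiplied by dz ∧ dw gives (3*x) dy ∧ dz ∧ dw
Collecting like 3-forms: d(omega) = (y) dx ∧ dy ∧ dz + (2*w + 3*y - 4*z) dx ∧ dz ∧ dw + (6*w + 3*x) dy ∧ dz ∧ dw.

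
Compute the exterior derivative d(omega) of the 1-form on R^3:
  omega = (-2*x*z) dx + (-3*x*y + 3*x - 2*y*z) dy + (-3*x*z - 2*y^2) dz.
d(omega) = (3 - 3*y) dx ∧ dy + (2*x - 3*z) dx ∧ dz + (-2*y) dy ∧ dz

For a 1-form omega = sum_i f_i dx_i, the exterior derivative is
  d(omega) = sum_{i < j} (∂f_j/∂x_i - ∂f_i/∂x_j) dx_i ∧ dx_j.
  coefficient of dx ∧ dy: ∂f_2/∂x - ∂f_1/∂y = ∂(-3*x*y + 3*x - 2*y*z)/∂x - ∂(-2*x*z)/∂y = 3 - 3*y
  coefficient of dx ∧ dz: ∂f_3/∂x - ∂f_1/∂z = ∂(-3*x*z - 2*y^2)/∂x - ∂(-2*x*z)/∂z = 2*x - 3*z
  coefficient of dy ∧ dz: ∂f_3/∂y - ∂f_2/∂z = ∂(-3*x*z - 2*y^2)/∂y - ∂(-3*x*y + 3*x - 2*y*z)/∂z = -2*y
Assembling: d(omega) = (3 - 3*y) dx ∧ dy + (2*x - 3*z) dx ∧ dz + (-2*y) dy ∧ dz.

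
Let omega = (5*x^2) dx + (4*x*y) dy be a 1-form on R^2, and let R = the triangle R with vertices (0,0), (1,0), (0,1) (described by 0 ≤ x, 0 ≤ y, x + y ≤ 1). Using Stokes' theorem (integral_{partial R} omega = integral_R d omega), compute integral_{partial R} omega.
integral_(partial R) omega = 2/3

Stokes: integral_partial_R omega = integral_R d omega with d omega = (∂Q/∂x - ∂P/∂y) dx ∧ dy.
  ∂Q/∂x = 4*y
  ∂P/∂y = 0
  integrand = ∂Q/∂x - ∂P/∂y = 4*y.
Integrating over R: integral_0^1 integral_0^{1-x} (4*y) dy dx = 2/3.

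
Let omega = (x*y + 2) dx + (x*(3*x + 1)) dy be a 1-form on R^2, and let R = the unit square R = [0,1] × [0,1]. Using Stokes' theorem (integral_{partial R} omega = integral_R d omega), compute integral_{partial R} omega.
integral_(partial R) omega = 7/2

Stokes: integral_partial_R omega = integral_R d omega with d omega = (∂Q/∂x - ∂P/∂y) dx ∧ dy.
  ∂Q/∂x = 6*x + 1
  ∂P/∂y = x
  integrand = ∂Q/∂x - ∂P/∂y = 5*x + 1.
Integrating over R: integral_0^1 integral_0^1 (5*x + 1) dx dy = 7/2.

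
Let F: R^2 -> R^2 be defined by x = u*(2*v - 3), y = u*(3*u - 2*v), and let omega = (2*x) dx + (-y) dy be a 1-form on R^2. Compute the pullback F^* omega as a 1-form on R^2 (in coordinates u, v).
F^* omega = (2*u*(-9*u^2 + 9*u*v + 2*v^2 - 12*v + 9)) du + (u^2*(6*u + 4*v - 12)) dv

Using F^*(f dg) = (f ∘ F) d(g ∘ F), substitute each coordinate x_i by F_i(u, v) in f_i, and replace dx_i by d F_i = (∂F_i/∂u) du + (∂F_i/∂v) dv.
  For the x component: f_1(F) = 2*u*(2*v - 3); d F_1 = (2*v - 3) du + (2*u) dv
  For the y component: f_2(F) = u*(-3*u + 2*v); d F_2 = (6*u - 2*v) du + (-2*u) dv
Combining and collecting du, dv coefficients:
  coeff of du: 2*u*(-9*u^2 + 9*u*v + 2*v^2 - 12*v + 9)
  coeff of dv: u^2*(6*u + 4*v - 12)
F^* omega = (2*u*(-9*u^2 + 9*u*v + 2*v^2 - 12*v + 9)) du + (u^2*(6*u + 4*v - 12)) dv.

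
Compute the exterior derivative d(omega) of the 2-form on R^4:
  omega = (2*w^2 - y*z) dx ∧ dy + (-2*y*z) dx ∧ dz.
d(omega) = (-y + 2*z) dx ∧ dy ∧ dz + (4*w) dx ∧ dy ∧ dw

For a 2-form omega = sum_{i<j} g_{ij} dx_i ∧ dx_j, the exterior derivative is
  d(omega) = sum_{i<j} d(g_{ij}) ∧ dx_i ∧ dx_j = sum_{i<j, k} (∂g_{ij}/∂x_k) dx_k ∧ dx_i ∧ dx_j.
Expand each term, using dx_k ∧ dx_i ∧ dx_j = sgn(permutation) dx_{(a)} ∧ dx_{(b)} ∧ dx_{(c)} with (a < b < c) sorted:
  d(2*w^2 - y*z) includes (∂/∂z)(2*w^2 - y*z) dz = (-y) dz, which multiplied by dx ∧ dy gives (-y) dx ∧ dy ∧ dz
  d(2*w^2 - y*z) includes (∂/∂w)(2*w^2 - y*z) dw = (4*w) dw, which multiplied by dx ∧ dy gives (4*w) dx ∧ dy ∧ dw
  d(-2*y*z) includes (∂/∂y)(-2*y*z) dy = (-2*z) dy, which multiplied by dx ∧ dz gives (2*z) dx ∧ dy ∧ dz
Collecting like 3-forms: d(omega) = (-y + 2*z) dx ∧ dy ∧ dz + (4*w) dx ∧ dy ∧ dw.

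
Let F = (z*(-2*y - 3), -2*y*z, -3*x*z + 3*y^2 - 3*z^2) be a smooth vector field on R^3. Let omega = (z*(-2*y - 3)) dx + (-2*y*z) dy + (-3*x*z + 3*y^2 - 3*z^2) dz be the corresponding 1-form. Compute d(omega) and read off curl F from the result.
d(omega) = (8*y) dy ∧ dz + (-2*y + 3*z - 3) dz ∧ dx + (2*z) dx ∧ dy; curl F = (8*y, -2*y + 3*z - 3, 2*z)

d omega = sum_{i<j} (∂f_j/∂x_i - ∂f_i/∂x_j) dx_i ∧ dx_j. Under the identification (dy ∧ dz, dz ∧ dx, dx ∧ dy) ↔ (e_x, e_y, e_z), the coefficients are exactly the components of curl F. Compute:
  ∂R/∂y - ∂Q/∂z = (6*y) - (-2*y) = 8*y
  ∂P/∂z - ∂R/∂x = (-2*y - 3) - (-3*z) = -2*y + 3*z - 3
  ∂Q/∂x - ∂P/∂y = (0) - (-2*z) = 2*z.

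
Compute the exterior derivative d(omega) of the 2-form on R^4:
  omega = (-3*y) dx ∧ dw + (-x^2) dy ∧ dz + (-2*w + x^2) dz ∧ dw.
d(omega) = (3) dx ∧ dy ∧ dw + (-2*x) dx ∧ dy ∧ dz + (2*x) dx ∧ dz ∧ dw

For a 2-form omega = sum_{i<j} g_{ij} dx_i ∧ dx_j, the exterior derivative is
  d(omega) = sum_{i<j} d(g_{ij}) ∧ dx_i ∧ dx_j = sum_{i<j, k} (∂g_{ij}/∂x_k) dx_k ∧ dx_i ∧ dx_j.
Expand each term, using dx_k ∧ dx_i ∧ dx_j = sgn(permutation) dx_{(a)} ∧ dx_{(b)} ∧ dx_{(c)} with (a < b < c) sorted:
  d(-3*y) includes (∂/∂y)(-3*y) dy = (-3) dy, which multiplied by dx ∧ dw gives (3) dx ∧ dy ∧ dw
  d(-x^2) includes (∂/∂x)(-x^2) dx = (-2*x) dx, which multiplied by dy ∧ dz gives (-2*x) dx ∧ dy ∧ dz
  d(-2*w + x^2) includes (∂/∂x)(-2*w + x^2) dx = (2*x) dx, which multiplied by dz ∧ dw gives (2*x) dx ∧ dz ∧ dw
Collecting like 3-forms: d(omega) = (3) dx ∧ dy ∧ dw + (-2*x) dx ∧ dy ∧ dz + (2*x) dx ∧ dz ∧ dw.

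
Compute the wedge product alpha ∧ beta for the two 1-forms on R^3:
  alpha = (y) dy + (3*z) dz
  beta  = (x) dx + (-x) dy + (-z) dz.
alpha ∧ beta = (-x*y) dx ∧ dy + (z*(3*x - y)) dy ∧ dz + (-3*x*z) dx ∧ dz

Distribute the wedge, using dx_i ∧ dx_j = -dx_j ∧ dx_i and dx_i ∧ dx_i = 0. For each pair (i, j) with i < j, the coefficient of dx_i ∧ dx_j in alpha ∧ beta is (alpha_i * beta_j - alpha_j * beta_i). Collecting: alpha ∧ beta = (-x*y) dx ∧ dy + (z*(3*x - y)) dy ∧ dz + (-3*x*z) dx ∧ dz.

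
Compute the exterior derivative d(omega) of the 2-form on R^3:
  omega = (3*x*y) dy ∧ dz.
d(omega) = (3*y) dx ∧ dy ∧ dz

For a 2-form omega = sum_{i<j} g_{ij} dx_i ∧ dx_j, the exterior derivative is
  d(omega) = sum_{i<j} d(g_{ij}) ∧ dx_i ∧ dx_j = sum_{i<j, k} (∂g_{ij}/∂x_k) dx_k ∧ dx_i ∧ dx_j.
Expand each term, using dx_k ∧ dx_i ∧ dx_j = sgn(permutation) dx_{(a)} ∧ dx_{(b)} ∧ dx_{(c)} with (a < b < c) sorted:
  d(3*x*y) includes (∂/∂x)(3*x*y) dx = (3*y) dx, which multiplied by dy ∧ dz gives (3*y) dx ∧ dy ∧ dz
Collecting like 3-forms: d(omega) = (3*y) dx ∧ dy ∧ dz.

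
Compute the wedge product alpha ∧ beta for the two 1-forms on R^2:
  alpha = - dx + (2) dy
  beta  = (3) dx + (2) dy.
alpha ∧ beta = (-8) dx ∧ dy

Distribute the wedge, using dx_i ∧ dx_j = -dx_j ∧ dx_i and dx_i ∧ dx_i = 0. For each pair (i, j) with i < j, the coefficient of dx_i ∧ dx_j in alpha ∧ beta is (alpha_i * beta_j - alpha_j * beta_i). Collecting: alpha ∧ beta = (-8) dx ∧ dy.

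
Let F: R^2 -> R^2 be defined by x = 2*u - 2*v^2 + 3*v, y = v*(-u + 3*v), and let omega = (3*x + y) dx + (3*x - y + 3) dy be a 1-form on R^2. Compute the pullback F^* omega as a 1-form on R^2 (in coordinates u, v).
F^* omega = (-u*v^2 - 8*u*v + 12*u + 9*v^3 - 15*v^2 + 15*v) du + (-u^2*v - 6*u^2 + 19*u*v^2 + 15*u - 42*v^3 + 9*v^2 + 45*v) dv

Using F^*(f dg) = (f ∘ F) d(g ∘ F), substitute each coordinate x_i by F_i(u, v) in f_i, and replace dx_i by d F_i = (∂F_i/∂u) du + (∂F_i/∂v) dv.
  For the x component: f_1(F) = -u*v + 6*u - 3*v^2 + 9*v; d F_1 = (2) du + (3 - 4*v) dv
  For the y component: f_2(F) = u*v + 6*u - 9*v^2 + 9*v + 3; d F_2 = (-v) du + (-u + 6*v) dv
Combining and collecting du, dv coefficients:
  coeff of du: -u*v^2 - 8*u*v + 12*u + 9*v^3 - 15*v^2 + 15*v
  coeff of dv: -u^2*v - 6*u^2 + 19*u*v^2 + 15*u - 42*v^3 + 9*v^2 + 45*v
F^* omega = (-u*v^2 - 8*u*v + 12*u + 9*v^3 - 15*v^2 + 15*v) du + (-u^2*v - 6*u^2 + 19*u*v^2 + 15*u - 42*v^3 + 9*v^2 + 45*v) dv.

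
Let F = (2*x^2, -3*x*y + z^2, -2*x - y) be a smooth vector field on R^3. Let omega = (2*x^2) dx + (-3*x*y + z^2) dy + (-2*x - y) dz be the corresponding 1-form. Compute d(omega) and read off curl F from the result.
d(omega) = (-2*z - 1) dy ∧ dz + (2) dz ∧ dx + (-3*y) dx ∧ dy; curl F = (-2*z - 1, 2, -3*y)

d omega = sum_{i<j} (∂f_j/∂x_i - ∂f_i/∂x_j) dx_i ∧ dx_j. Under the identification (dy ∧ dz, dz ∧ dx, dx ∧ dy) ↔ (e_x, e_y, e_z), the coefficients are exactly the components of curl F. Compute:
  ∂R/∂y - ∂Q/∂z = (-1) - (2*z) = -2*z - 1
  ∂P/∂z - ∂R/∂x = (0) - (-2) = 2
  ∂Q/∂x - ∂P/∂y = (-3*y) - (0) = -3*y.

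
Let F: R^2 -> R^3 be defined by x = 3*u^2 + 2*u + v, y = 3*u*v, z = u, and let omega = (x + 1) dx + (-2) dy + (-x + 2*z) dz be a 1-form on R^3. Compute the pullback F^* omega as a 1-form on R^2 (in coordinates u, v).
F^* omega = (18*u^3 + 15*u^2 + 6*u*v + 10*u - 5*v + 2) du + (3*u^2 - 4*u + v + 1) dv

Using F^*(f dg) = (f ∘ F) d(g ∘ F), substitute each coordinate x_i by F_i(u, v) in f_i, and replace dx_i by d F_i = (∂F_i/∂u) du + (∂F_i/∂v) dv.
  For the x component: f_1(F) = 3*u^2 + 2*u + v + 1; d F_1 = (6*u + 2) du + (1) dv
  For the y component: f_2(F) = -2; d F_2 = (3*v) du + (3*u) dv
  For the z component: f_3(F) = -3*u^2 - v; d F_3 = (1) du + (0) dv
Combining and collecting du, dv coefficients:
  coeff of du: 18*u^3 + 15*u^2 + 6*u*v + 10*u - 5*v + 2
  coeff of dv: 3*u^2 - 4*u + v + 1
F^* omega = (18*u^3 + 15*u^2 + 6*u*v + 10*u - 5*v + 2) du + (3*u^2 - 4*u + v + 1) dv.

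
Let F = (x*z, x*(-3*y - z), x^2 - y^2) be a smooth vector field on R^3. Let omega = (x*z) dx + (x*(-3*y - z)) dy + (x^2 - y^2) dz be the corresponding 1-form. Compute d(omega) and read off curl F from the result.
d(omega) = (x - 2*y) dy ∧ dz + (-x) dz ∧ dx + (-3*y - z) dx ∧ dy; curl F = (x - 2*y, -x, -3*y - z)

d omega = sum_{i<j} (∂f_j/∂x_i - ∂f_i/∂x_j) dx_i ∧ dx_j. Under the identification (dy ∧ dz, dz ∧ dx, dx ∧ dy) ↔ (e_x, e_y, e_z), the coefficients are exactly the components of curl F. Compute:
  ∂R/∂y - ∂Q/∂z = (-2*y) - (-x) = x - 2*y
  ∂P/∂z - ∂R/∂x = (x) - (2*x) = -x
  ∂Q/∂x - ∂P/∂y = (-3*y - z) - (0) = -3*y - z.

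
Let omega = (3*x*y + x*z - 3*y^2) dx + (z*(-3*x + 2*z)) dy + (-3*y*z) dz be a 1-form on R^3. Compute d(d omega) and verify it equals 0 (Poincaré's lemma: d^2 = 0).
d(d omega) = 0

Step 1: d omega = sum_{i<j} (∂f_j/∂x_i - ∂f_i/∂x_j) dx_i ∧ dx_j:
  coeff of dx ∧ dy: -3*x + 6*y - 3*z
  coeff of dx ∧ dz: -x
  coeff of dy ∧ dz: 3*x - 7*z
Step 2: Apply d again to each 2-form coefficient. The only possible 3-form in R^3 is dx ∧ dy ∧ dz, with coefficient
  ∂(coeff of dy∧dz)/∂x - ∂(coeff of dx∧dz)/∂y + ∂(coeff of dx∧dy)/∂z
  = ∂/∂x (3*x - 7*z) - ∂/∂y (-x) + ∂/∂z (-3*x + 6*y - 3*z).
Each of these terms simplifies to sums of mixed partials that cancel in pairs. The result is 0 (by equality of mixed partials for smooth functions — Schwarz / Clairaut).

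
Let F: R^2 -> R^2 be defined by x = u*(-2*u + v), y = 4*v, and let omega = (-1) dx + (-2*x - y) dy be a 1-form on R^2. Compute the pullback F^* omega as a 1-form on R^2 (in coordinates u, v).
F^* omega = (4*u - v) du + (16*u^2 - 8*u*v - u - 16*v) dv

Using F^*(f dg) = (f ∘ F) d(g ∘ F), substitute each coordinate x_i by F_i(u, v) in f_i, and replace dx_i by d F_i = (∂F_i/∂u) du + (∂F_i/∂v) dv.
  For the x component: f_1(F) = -1; d F_1 = (-4*u + v) du + (u) dv
  For the y component: f_2(F) = 4*u^2 - 2*u*v - 4*v; d F_2 = (0) du + (4) dv
Combining and collecting du, dv coefficients:
  coeff of du: 4*u - v
  coeff of dv: 16*u^2 - 8*u*v - u - 16*v
F^* omega = (4*u - v) du + (16*u^2 - 8*u*v - u - 16*v) dv.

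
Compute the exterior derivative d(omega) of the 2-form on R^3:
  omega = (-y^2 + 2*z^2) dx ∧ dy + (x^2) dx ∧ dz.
d(omega) = (4*z) dx ∧ dy ∧ dz

For a 2-form omega = sum_{i<j} g_{ij} dx_i ∧ dx_j, the exterior derivative is
  d(omega) = sum_{i<j} d(g_{ij}) ∧ dx_i ∧ dx_j = sum_{i<j, k} (∂g_{ij}/∂x_k) dx_k ∧ dx_i ∧ dx_j.
Expand each term, using dx_k ∧ dx_i ∧ dx_j = sgn(permutation) dx_{(a)} ∧ dx_{(b)} ∧ dx_{(c)} with (a < b < c) sorted:
  d(-y^2 + 2*z^2) includes (∂/∂z)(-y^2 + 2*z^2) dz = (4*z) dz, which multiplied by dx ∧ dy gives (4*z) dx ∧ dy ∧ dz
Collecting like 3-forms: d(omega) = (4*z) dx ∧ dy ∧ dz.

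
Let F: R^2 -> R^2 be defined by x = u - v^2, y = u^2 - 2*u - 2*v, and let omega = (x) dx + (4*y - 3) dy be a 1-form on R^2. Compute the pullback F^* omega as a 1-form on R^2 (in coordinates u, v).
F^* omega = (8*u^3 - 24*u^2 - 16*u*v + 11*u - v^2 + 16*v + 6) du + (-8*u^2 - 2*u*v + 16*u + 2*v^3 + 16*v + 6) dv

Using F^*(f dg) = (f ∘ F) d(g ∘ F), substitute each coordinate x_i by F_i(u, v) in f_i, and replace dx_i by d F_i = (∂F_i/∂u) du + (∂F_i/∂v) dv.
  For the x component: f_1(F) = u - v^2; d F_1 = (1) du + (-2*v) dv
  For the y component: f_2(F) = 4*u^2 - 8*u - 8*v - 3; d F_2 = (2*u - 2) du + (-2) dv
Combining and collecting du, dv coefficients:
  coeff of du: 8*u^3 - 24*u^2 - 16*u*v + 11*u - v^2 + 16*v + 6
  coeff of dv: -8*u^2 - 2*u*v + 16*u + 2*v^3 + 16*v + 6
F^* omega = (8*u^3 - 24*u^2 - 16*u*v + 11*u - v^2 + 16*v + 6) du + (-8*u^2 - 2*u*v + 16*u + 2*v^3 + 16*v + 6) dv.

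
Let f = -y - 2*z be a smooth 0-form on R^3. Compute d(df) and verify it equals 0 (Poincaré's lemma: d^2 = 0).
d(df) = 0

Step 1: df = sum_i (∂f/∂x_i) dx_i = (0) dx + (-1) dy + (-2) dz.
Step 2: Apply d again. Using the 1-form formula, the coefficient of dx ∧ dy in d(df) is ∂^2 f/∂x ∂y - ∂^2 f/∂y ∂x = (0) - (0) = 0 (equality of mixed partials for smooth f).
Similarly for dx ∧ dz and dy ∧ dz — all coefficients vanish. So d(df) = 0.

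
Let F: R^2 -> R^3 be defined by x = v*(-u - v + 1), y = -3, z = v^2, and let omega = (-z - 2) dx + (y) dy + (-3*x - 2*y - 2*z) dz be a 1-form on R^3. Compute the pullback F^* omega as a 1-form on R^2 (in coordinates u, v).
F^* omega = (v*(v^2 + 2)) du + (7*u*v^2 + 2*u + 4*v^3 - 7*v^2 + 16*v - 2) dv

Using F^*(f dg) = (f ∘ F) d(g ∘ F), substitute each coordinate x_i by F_i(u, v) in f_i, and replace dx_i by d F_i = (∂F_i/∂u) du + (∂F_i/∂v) dv.
  For the x component: f_1(F) = -v^2 - 2; d F_1 = (-v) du + (-u - 2*v + 1) dv
  For the y component: f_2(F) = -3; d F_2 = (0) du + (0) dv
  For the z component: f_3(F) = 3*u*v + v^2 - 3*v + 6; d F_3 = (0) du + (2*v) dv
Combining and collecting du, dv coefficients:
  coeff of du: v*(v^2 + 2)
  coeff of dv: 7*u*v^2 + 2*u + 4*v^3 - 7*v^2 + 16*v - 2
F^* omega = (v*(v^2 + 2)) du + (7*u*v^2 + 2*u + 4*v^3 - 7*v^2 + 16*v - 2) dv.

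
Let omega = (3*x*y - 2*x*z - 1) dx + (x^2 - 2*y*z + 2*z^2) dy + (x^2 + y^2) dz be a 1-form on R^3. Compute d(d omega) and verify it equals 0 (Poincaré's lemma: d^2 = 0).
d(d omega) = 0

Step 1: d omega = sum_{i<j} (∂f_j/∂x_i - ∂f_i/∂x_j) dx_i ∧ dx_j:
  coeff of dx ∧ dy: -x
  coeff of dx ∧ dz: 4*x
  coeff of dy ∧ dz: 4*y - 4*z
Step 2: Apply d again to each 2-form coefficient. The only possible 3-form in R^3 is dx ∧ dy ∧ dz, with coefficient
  ∂(coeff of dy∧dz)/∂x - ∂(coeff of dx∧dz)/∂y + ∂(coeff of dx∧dy)/∂z
  = ∂/∂x (4*y - 4*z) - ∂/∂y (4*x) + ∂/∂z (-x).
Each of these terms simplifies to sums of mixed partials that cancel in pairs. The result is 0 (by equality of mixed partials for smooth functions — Schwarz / Clairaut).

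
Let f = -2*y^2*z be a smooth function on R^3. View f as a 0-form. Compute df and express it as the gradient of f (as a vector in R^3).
df = (0) dx + (-4*y*z) dy + (-2*y^2) dz; grad f = (0, -4*y*z, -2*y^2)

For a 0-form f, d f = (∂f/∂x) dx + (∂f/∂y) dy + (∂f/∂z) dz. The components of the vector representation are exactly the entries of grad f in Cartesian coordinates:
  ∂f/∂x = 0
  ∂f/∂y = -4*y*z
  ∂f/∂z = -2*y^2.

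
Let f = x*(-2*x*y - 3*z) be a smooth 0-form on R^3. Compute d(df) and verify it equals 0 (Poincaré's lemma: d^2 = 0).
d(df) = 0

Step 1: df = sum_i (∂f/∂x_i) dx_i = (-4*x*y - 3*z) dx + (-2*x^2) dy + (-3*x) dz.
Step 2: Apply d again. Using the 1-form formula, the coefficient of dx ∧ dy in d(df) is ∂^2 f/∂x ∂y - ∂^2 f/∂y ∂x = (-4*x) - (-4*x) = 0 (equality of mixed partials for smooth f).
Similarly for dx ∧ dz and dy ∧ dz — all coefficients vanish. So d(df) = 0.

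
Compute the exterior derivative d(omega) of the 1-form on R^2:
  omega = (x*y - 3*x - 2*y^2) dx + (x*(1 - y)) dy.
d(omega) = (-x + 3*y + 1) dx ∧ dy

For a 1-form omega = sum_i f_i dx_i, the exterior derivative is
  d(omega) = sum_{i < j} (∂f_j/∂x_i - ∂f_i/∂x_j) dx_i ∧ dx_j.
  coefficient of dx ∧ dy: ∂f_2/∂x - ∂f_1/∂y = ∂(x*(1 - y))/∂x - ∂(x*y - 3*x - 2*y^2)/∂y = -x + 3*y + 1
Assembling: d(omega) = (-x + 3*y + 1) dx ∧ dy.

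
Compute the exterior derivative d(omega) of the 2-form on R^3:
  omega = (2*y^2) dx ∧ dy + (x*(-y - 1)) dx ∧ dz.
d(omega) = (x) dx ∧ dy ∧ dz

For a 2-form omega = sum_{i<j} g_{ij} dx_i ∧ dx_j, the exterior derivative is
  d(omega) = sum_{i<j} d(g_{ij}) ∧ dx_i ∧ dx_j = sum_{i<j, k} (∂g_{ij}/∂x_k) dx_k ∧ dx_i ∧ dx_j.
Expand each term, using dx_k ∧ dx_i ∧ dx_j = sgn(permutation) dx_{(a)} ∧ dx_{(b)} ∧ dx_{(c)} with (a < b < c) sorted:
  d(x*(-y - 1)) includes (∂/∂y)(x*(-y - 1)) dy = (-x) dy, which multiplied by dx ∧ dz gives (x) dx ∧ dy ∧ dz
Collecting like 3-forms: d(omega) = (x) dx ∧ dy ∧ dz.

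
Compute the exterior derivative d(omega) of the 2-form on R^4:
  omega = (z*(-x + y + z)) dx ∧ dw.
d(omega) = (-z) dx ∧ dy ∧ dw + (x - y - 2*z) dx ∧ dz ∧ dw

For a 2-form omega = sum_{i<j} g_{ij} dx_i ∧ dx_j, the exterior derivative is
  d(omega) = sum_{i<j} d(g_{ij}) ∧ dx_i ∧ dx_j = sum_{i<j, k} (∂g_{ij}/∂x_k) dx_k ∧ dx_i ∧ dx_j.
Expand each term, using dx_k ∧ dx_i ∧ dx_j = sgn(permutation) dx_{(a)} ∧ dx_{(b)} ∧ dx_{(c)} with (a < b < c) sorted:
  d(z*(-x + y + z)) includes (∂/∂y)(z*(-x + y + z)) dy = (z) dy, which multiplied by dx ∧ dw gives (-z) dx ∧ dy ∧ dw
  d(z*(-x + y + z)) includes (∂/∂z)(z*(-x + y + z)) dz = (-x + y + 2*z) dz, which multiplied by dx ∧ dw gives (x - y - 2*z) dx ∧ dz ∧ dw
Collecting like 3-forms: d(omega) = (-z) dx ∧ dy ∧ dw + (x - y - 2*z) dx ∧ dz ∧ dw.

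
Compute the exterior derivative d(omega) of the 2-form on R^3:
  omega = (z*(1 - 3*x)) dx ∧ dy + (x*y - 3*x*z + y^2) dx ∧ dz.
d(omega) = (-4*x - 2*y + 1) dx ∧ dy ∧ dz

For a 2-form omega = sum_{i<j} g_{ij} dx_i ∧ dx_j, the exterior derivative is
  d(omega) = sum_{i<j} d(g_{ij}) ∧ dx_i ∧ dx_j = sum_{i<j, k} (∂g_{ij}/∂x_k) dx_k ∧ dx_i ∧ dx_j.
Expand each term, using dx_k ∧ dx_i ∧ dx_j = sgn(permutation) dx_{(a)} ∧ dx_{(b)} ∧ dx_{(c)} with (a < b < c) sorted:
  d(z*(1 - 3*x)) includes (∂/∂z)(z*(1 - 3*x)) dz = (1 - 3*x) dz, which multiplied by dx ∧ dy gives (1 - 3*x) dx ∧ dy ∧ dz
  d(x*y - 3*x*z + y^2) includes (∂/∂y)(x*y - 3*x*z + y^2) dy = (x + 2*y) dy, which multiplied by dx ∧ dz gives (-x - 2*y) dx ∧ dy ∧ dz
Collecting like 3-forms: d(omega) = (-4*x - 2*y + 1) dx ∧ dy ∧ dz.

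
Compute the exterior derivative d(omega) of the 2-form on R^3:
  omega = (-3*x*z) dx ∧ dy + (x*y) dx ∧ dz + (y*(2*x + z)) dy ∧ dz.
d(omega) = (-4*x + 2*y) dx ∧ dy ∧ dz

For a 2-form omega = sum_{i<j} g_{ij} dx_i ∧ dx_j, the exterior derivative is
  d(omega) = sum_{i<j} d(g_{ij}) ∧ dx_i ∧ dx_j = sum_{i<j, k} (∂g_{ij}/∂x_k) dx_k ∧ dx_i ∧ dx_j.
Expand each term, using dx_k ∧ dx_i ∧ dx_j = sgn(permutation) dx_{(a)} ∧ dx_{(b)} ∧ dx_{(c)} with (a < b < c) sorted:
  d(-3*x*z) includes (∂/∂z)(-3*x*z) dz = (-3*x) dz, which multiplied by dx ∧ dy gives (-3*x) dx ∧ dy ∧ dz
  d(x*y) includes (∂/∂y)(x*y) dy = (x) dy, which multiplied by dx ∧ dz gives (-x) dx ∧ dy ∧ dz
  d(y*(2*x + z)) includes (∂/∂x)(y*(2*x + z)) dx = (2*y) dx, which multiplied by dy ∧ dz gives (2*y) dx ∧ dy ∧ dz
Collecting like 3-forms: d(omega) = (-4*x + 2*y) dx ∧ dy ∧ dz.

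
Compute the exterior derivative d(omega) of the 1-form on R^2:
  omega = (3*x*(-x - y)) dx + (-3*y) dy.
d(omega) = (3*x) dx ∧ dy

For a 1-form omega = sum_i f_i dx_i, the exterior derivative is
  d(omega) = sum_{i < j} (∂f_j/∂x_i - ∂f_i/∂x_j) dx_i ∧ dx_j.
  coefficient of dx ∧ dy: ∂f_2/∂x - ∂f_1/∂y = ∂(-3*y)/∂x - ∂(3*x*(-x - y))/∂y = 3*x
Assembling: d(omega) = (3*x) dx ∧ dy.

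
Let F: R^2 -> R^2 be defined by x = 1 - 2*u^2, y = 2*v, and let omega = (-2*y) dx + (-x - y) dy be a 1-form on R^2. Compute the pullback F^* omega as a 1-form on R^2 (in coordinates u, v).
F^* omega = (16*u*v) du + (4*u^2 - 4*v - 2) dv

Using F^*(f dg) = (f ∘ F) d(g ∘ F), substitute each coordinate x_i by F_i(u, v) in f_i, and replace dx_i by d F_i = (∂F_i/∂u) du + (∂F_i/∂v) dv.
  For the x component: f_1(F) = -4*v; d F_1 = (-4*u) du + (0) dv
  For the y component: f_2(F) = 2*u^2 - 2*v - 1; d F_2 = (0) du + (2) dv
Combining and collecting du, dv coefficients:
  coeff of du: 16*u*v
  coeff of dv: 4*u^2 - 4*v - 2
F^* omega = (16*u*v) du + (4*u^2 - 4*v - 2) dv.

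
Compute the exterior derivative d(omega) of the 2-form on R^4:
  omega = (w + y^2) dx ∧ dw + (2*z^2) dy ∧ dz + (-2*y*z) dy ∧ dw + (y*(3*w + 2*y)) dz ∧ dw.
d(omega) = (-2*y) dx ∧ dy ∧ dw + (3*w + 6*y) dy ∧ dz ∧ dw

For a 2-form omega = sum_{i<j} g_{ij} dx_i ∧ dx_j, the exterior derivative is
  d(omega) = sum_{i<j} d(g_{ij}) ∧ dx_i ∧ dx_j = sum_{i<j, k} (∂g_{ij}/∂x_k) dx_k ∧ dx_i ∧ dx_j.
Expand each term, using dx_k ∧ dx_i ∧ dx_j = sgn(permutation) dx_{(a)} ∧ dx_{(b)} ∧ dx_{(c)} with (a < b < c) sorted:
  d(w + y^2) includes (∂/∂y)(w + y^2) dy = (2*y) dy, which multiplied by dx ∧ dw gives (-2*y) dx ∧ dy ∧ dw
  d(-2*y*z) includes (∂/∂z)(-2*y*z) dz = (-2*y) dz, which multiplied by dy ∧ dw gives (2*y) dy ∧ dz ∧ dw
  d(y*(3*w + 2*y)) includes (∂/∂y)(y*(3*w + 2*y)) dy = (3*w + 4*y) dy, which multiplied by dz ∧ dw gives (3*w + 4*y) dy ∧ dz ∧ dw
Collecting like 3-forms: d(omega) = (-2*y) dx ∧ dy ∧ dw + (3*w + 6*y) dy ∧ dz ∧ dw.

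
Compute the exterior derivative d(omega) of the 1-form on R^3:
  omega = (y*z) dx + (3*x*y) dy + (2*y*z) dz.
d(omega) = (3*y - z) dx ∧ dy + (-y) dx ∧ dz + (2*z) dy ∧ dz

For a 1-form omega = sum_i f_i dx_i, the exterior derivative is
  d(omega) = sum_{i < j} (∂f_j/∂x_i - ∂f_i/∂x_j) dx_i ∧ dx_j.
  coefficient of dx ∧ dy: ∂f_2/∂x - ∂f_1/∂y = ∂(3*x*y)/∂x - ∂(y*z)/∂y = 3*y - z
  coefficient of dx ∧ dz: ∂f_3/∂x - ∂f_1/∂z = ∂(2*y*z)/∂x - ∂(y*z)/∂z = -y
  coefficient of dy ∧ dz: ∂f_3/∂y - ∂f_2/∂z = ∂(2*y*z)/∂y - ∂(3*x*y)/∂z = 2*z
Assembling: d(omega) = (3*y - z) dx ∧ dy + (-y) dx ∧ dz + (2*z) dy ∧ dz.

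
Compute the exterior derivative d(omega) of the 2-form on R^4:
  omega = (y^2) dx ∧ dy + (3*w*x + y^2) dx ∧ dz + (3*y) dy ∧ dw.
d(omega) = (-2*y) dx ∧ dy ∧ dz + (3*x) dx ∧ dz ∧ dw

For a 2-form omega = sum_{i<j} g_{ij} dx_i ∧ dx_j, the exterior derivative is
  d(omega) = sum_{i<j} d(g_{ij}) ∧ dx_i ∧ dx_j = sum_{i<j, k} (∂g_{ij}/∂x_k) dx_k ∧ dx_i ∧ dx_j.
Expand each term, using dx_k ∧ dx_i ∧ dx_j = sgn(permutation) dx_{(a)} ∧ dx_{(b)} ∧ dx_{(c)} with (a < b < c) sorted:
  d(3*w*x + y^2) includes (∂/∂y)(3*w*x + y^2) dy = (2*y) dy, which multiplied by dx ∧ dz gives (-2*y) dx ∧ dy ∧ dz
  d(3*w*x + y^2) includes (∂/∂w)(3*w*x + y^2) dw = (3*x) dw, which multiplied by dx ∧ dz gives (3*x) dx ∧ dz ∧ dw
Collecting like 3-forms: d(omega) = (-2*y) dx ∧ dy ∧ dz + (3*x) dx ∧ dz ∧ dw.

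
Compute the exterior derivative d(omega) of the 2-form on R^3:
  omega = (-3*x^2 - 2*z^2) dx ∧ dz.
d(omega) = 0

For a 2-form omega = sum_{i<j} g_{ij} dx_i ∧ dx_j, the exterior derivative is
  d(omega) = sum_{i<j} d(g_{ij}) ∧ dx_i ∧ dx_j = sum_{i<j, k} (∂g_{ij}/∂x_k) dx_k ∧ dx_i ∧ dx_j.
Expand each term, using dx_k ∧ dx_i ∧ dx_j = sgn(permutation) dx_{(a)} ∧ dx_{(b)} ∧ dx_{(c)} with (a < b < c) sorted:

Collecting like 3-forms: d(omega) = 0.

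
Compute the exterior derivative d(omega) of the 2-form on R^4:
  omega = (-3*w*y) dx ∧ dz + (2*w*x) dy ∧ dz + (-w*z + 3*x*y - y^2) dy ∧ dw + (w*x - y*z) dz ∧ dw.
d(omega) = (5*w) dx ∧ dy ∧ dz + (w - 3*y) dx ∧ dz ∧ dw + (w + 2*x - z) dy ∧ dz ∧ dw + (3*y) dx ∧ dy ∧ dw

For a 2-form omega = sum_{i<j} g_{ij} dx_i ∧ dx_j, the exterior derivative is
  d(omega) = sum_{i<j} d(g_{ij}) ∧ dx_i ∧ dx_j = sum_{i<j, k} (∂g_{ij}/∂x_k) dx_k ∧ dx_i ∧ dx_j.
Expand each term, using dx_k ∧ dx_i ∧ dx_j = sgn(permutation) dx_{(a)} ∧ dx_{(b)} ∧ dx_{(c)} with (a < b < c) sorted:
  d(-3*w*y) includes (∂/∂y)(-3*w*y) dy = (-3*w) dy, which multiplied by dx ∧ dz gives (3*w) dx ∧ dy ∧ dz
  d(-3*w*y) includes (∂/∂w)(-3*w*y) dw = (-3*y) dw, which multiplied by dx ∧ dz gives (-3*y) dx ∧ dz ∧ dw
  d(2*w*x) includes (∂/∂x)(2*w*x) dx = (2*w) dx, which multiplied by dy ∧ dz gives (2*w) dx ∧ dy ∧ dz
  d(2*w*x) includes (∂/∂w)(2*w*x) dw = (2*x) dw, which multiplied by dy ∧ dz gives (2*x) dy ∧ dz ∧ dw
  d(-w*z + 3*x*y - y^2) includes (∂/∂x)(-w*z + 3*x*y - y^2) dx = (3*y) dx, which multiplied by dy ∧ dw gives (3*y) dx ∧ dy ∧ dw
  d(-w*z + 3*x*y - y^2) includes (∂/∂z)(-w*z + 3*x*y - y^2) dz = (-w) dz, which multiplied by dy ∧ dw gives (w) dy ∧ dz ∧ dw
  d(w*x - y*z) includes (∂/∂x)(w*x - y*z) dx = (w) dx, which multiplied by dz ∧ dw gives (w) dx ∧ dz ∧ dw
  d(w*x - y*z) includes (∂/∂y)(w*x - y*z) dy = (-z) dy, which multiplied by dz ∧ dw gives (-z) dy ∧ dz ∧ dw
Collecting like 3-forms: d(omega) = (5*w) dx ∧ dy ∧ dz + (w - 3*y) dx ∧ dz ∧ dw + (w + 2*x - z) dy ∧ dz ∧ dw + (3*y) dx ∧ dy ∧ dw.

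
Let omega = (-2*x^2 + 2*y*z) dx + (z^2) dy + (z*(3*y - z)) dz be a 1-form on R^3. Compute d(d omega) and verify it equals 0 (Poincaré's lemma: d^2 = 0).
d(d omega) = 0

Step 1: d omega = sum_{i<j} (∂f_j/∂x_i - ∂f_i/∂x_j) dx_i ∧ dx_j:
  coeff of dx ∧ dy: -2*z
  coeff of dx ∧ dz: -2*y
  coeff of dy ∧ dz: z
Step 2: Apply d again to each 2-form coefficient. The only possible 3-form in R^3 is dx ∧ dy ∧ dz, with coefficient
  ∂(coeff of dy∧dz)/∂x - ∂(coeff of dx∧dz)/∂y + ∂(coeff of dx∧dy)/∂z
  = ∂/∂x (z) - ∂/∂y (-2*y) + ∂/∂z (-2*z).
Each of these terms simplifies to sums of mixed partials that cancel in pairs. The result is 0 (by equality of mixed partials for smooth functions — Schwarz / Clairaut).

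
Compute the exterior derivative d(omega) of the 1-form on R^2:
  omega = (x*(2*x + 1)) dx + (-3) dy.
d(omega) = 0

For a 1-form omega = sum_i f_i dx_i, the exterior derivative is
  d(omega) = sum_{i < j} (∂f_j/∂x_i - ∂f_i/∂x_j) dx_i ∧ dx_j.

Assembling: d(omega) = 0.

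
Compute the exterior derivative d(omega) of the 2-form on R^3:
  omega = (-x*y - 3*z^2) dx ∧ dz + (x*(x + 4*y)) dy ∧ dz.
d(omega) = (3*x + 4*y) dx ∧ dy ∧ dz

For a 2-form omega = sum_{i<j} g_{ij} dx_i ∧ dx_j, the exterior derivative is
  d(omega) = sum_{i<j} d(g_{ij}) ∧ dx_i ∧ dx_j = sum_{i<j, k} (∂g_{ij}/∂x_k) dx_k ∧ dx_i ∧ dx_j.
Expand each term, using dx_k ∧ dx_i ∧ dx_j = sgn(permutation) dx_{(a)} ∧ dx_{(b)} ∧ dx_{(c)} with (a < b < c) sorted:
  d(-x*y - 3*z^2) includes (∂/∂y)(-x*y - 3*z^2) dy = (-x) dy, which multiplied by dx ∧ dz gives (x) dx ∧ dy ∧ dz
  d(x*(x + 4*y)) includes (∂/∂x)(x*(x + 4*y)) dx = (2*x + 4*y) dx, which multiplied by dy ∧ dz gives (2*x + 4*y) dx ∧ dy ∧ dz
Collecting like 3-forms: d(omega) = (3*x + 4*y) dx ∧ dy ∧ dz.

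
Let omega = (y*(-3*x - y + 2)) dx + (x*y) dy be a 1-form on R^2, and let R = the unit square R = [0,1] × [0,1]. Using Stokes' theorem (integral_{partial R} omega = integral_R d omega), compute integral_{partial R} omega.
integral_(partial R) omega = 1

Stokes: integral_partial_R omega = integral_R d omega with d omega = (∂Q/∂x - ∂P/∂y) dx ∧ dy.
  ∂Q/∂x = y
  ∂P/∂y = -3*x - 2*y + 2
  integrand = ∂Q/∂x - ∂P/∂y = 3*x + 3*y - 2.
Integrating over R: integral_0^1 integral_0^1 (3*x + 3*y - 2) dx dy = 1.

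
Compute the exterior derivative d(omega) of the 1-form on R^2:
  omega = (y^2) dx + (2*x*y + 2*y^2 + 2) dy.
d(omega) = 0

For a 1-form omega = sum_i f_i dx_i, the exterior derivative is
  d(omega) = sum_{i < j} (∂f_j/∂x_i - ∂f_i/∂x_j) dx_i ∧ dx_j.

Assembling: d(omega) = 0.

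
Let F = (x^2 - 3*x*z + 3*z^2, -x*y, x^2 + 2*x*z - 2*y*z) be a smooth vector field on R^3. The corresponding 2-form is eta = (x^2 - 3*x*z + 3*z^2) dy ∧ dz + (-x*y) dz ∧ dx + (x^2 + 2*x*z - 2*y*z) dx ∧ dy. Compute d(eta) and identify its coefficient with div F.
d(eta) = (3*x - 2*y - 3*z) dx ∧ dy ∧ dz; div F = 3*x - 2*y - 3*z

For a 2-form in R^3 of the form above, applying d gives a 3-form with coefficient ∂P/∂x + ∂Q/∂y + ∂R/∂z:
  ∂P/∂x = 2*x - 3*z
  ∂Q/∂y = -x
  ∂R/∂z = 2*x - 2*y
Sum = 3*x - 2*y - 3*z, which is exactly div F.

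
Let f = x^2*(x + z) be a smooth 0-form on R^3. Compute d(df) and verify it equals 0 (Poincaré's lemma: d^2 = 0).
d(df) = 0

Step 1: df = sum_i (∂f/∂x_i) dx_i = (x*(3*x + 2*z)) dx + (0) dy + (x^2) dz.
Step 2: Apply d again. Using the 1-form formula, the coefficient of dx ∧ dy in d(df) is ∂^2 f/∂x ∂y - ∂^2 f/∂y ∂x = (0) - (0) = 0 (equality of mixed partials for smooth f).
Similarly for dx ∧ dz and dy ∧ dz — all coefficients vanish. So d(df) = 0.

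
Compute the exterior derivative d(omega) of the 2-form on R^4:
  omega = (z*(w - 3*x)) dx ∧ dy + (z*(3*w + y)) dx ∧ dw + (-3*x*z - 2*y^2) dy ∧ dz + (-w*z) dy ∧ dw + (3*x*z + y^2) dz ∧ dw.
d(omega) = (w - 3*x - 3*z) dx ∧ dy ∧ dz + (-3*w - y + 3*z) dx ∧ dz ∧ dw + (w + 2*y) dy ∧ dz ∧ dw

For a 2-form omega = sum_{i<j} g_{ij} dx_i ∧ dx_j, the exterior derivative is
  d(omega) = sum_{i<j} d(g_{ij}) ∧ dx_i ∧ dx_j = sum_{i<j, k} (∂g_{ij}/∂x_k) dx_k ∧ dx_i ∧ dx_j.
Expand each term, using dx_k ∧ dx_i ∧ dx_j = sgn(permutation) dx_{(a)} ∧ dx_{(b)} ∧ dx_{(c)} with (a < b < c) sorted:
  d(z*(w - 3*x)) includes (∂/∂z)(z*(w - 3*x)) dz = (w - 3*x) dz, which multiplied by dx ∧ dy gives (w - 3*x) dx ∧ dy ∧ dz
  d(z*(w - 3*x)) includes (∂/∂w)(z*(w - 3*x)) dw = (z) dw, which multiplied by dx ∧ dy gives (z) dx ∧ dy ∧ dw
  d(z*(3*w + y)) includes (∂/∂y)(z*(3*w + y)) dy = (z) dy, which multiplied by dx ∧ dw gives (-z) dx ∧ dy ∧ dw
  d(z*(3*w + y)) includes (∂/∂z)(z*(3*w + y)) dz = (3*w + y) dz, which multiplied by dx ∧ dw gives (-3*w - y) dx ∧ dz ∧ dw
  d(-3*x*z - 2*y^2) includes (∂/∂x)(-3*x*z - 2*y^2) dx = (-3*z) dx, which multiplied by dy ∧ dz gives (-3*z) dx ∧ dy ∧ dz
  d(-w*z) includes (∂/∂z)(-w*z) dz = (-w) dz, which multiplied by dy ∧ dw gives (w) dy ∧ dz ∧ dw
  d(3*x*z + y^2) includes (∂/∂x)(3*x*z + y^2) dx = (3*z) dx, which multiplied by dz ∧ dw gives (3*z) dx ∧ dz ∧ dw
  d(3*x*z + y^2) includes (∂/∂y)(3*x*z + y^2) dy = (2*y) dy, which multiplied by dz ∧ dw gives (2*y) dy ∧ dz ∧ dw
Collecting like 3-forms: d(omega) = (w - 3*x - 3*z) dx ∧ dy ∧ dz + (-3*w - y + 3*z) dx ∧ dz ∧ dw + (w + 2*y) dy ∧ dz ∧ dw.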